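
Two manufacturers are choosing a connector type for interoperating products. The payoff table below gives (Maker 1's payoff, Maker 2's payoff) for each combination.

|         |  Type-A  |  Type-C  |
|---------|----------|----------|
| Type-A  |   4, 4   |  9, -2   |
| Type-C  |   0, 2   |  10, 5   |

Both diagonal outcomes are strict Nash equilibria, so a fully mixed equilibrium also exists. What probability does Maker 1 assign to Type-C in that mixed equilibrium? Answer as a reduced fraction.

Maker 1's mix p on Type-A must make Maker 2 indifferent between Type-A and Type-C.
Maker 2's payoff from Type-A: 4p + 2(1−p). From Type-C: (-2)p + 5(1−p).
Set equal: 6p = 3(1−p) → p = 3/9 = 1/3.
Probability on Type-C is 1 − 1/3 = 2/3.

2/3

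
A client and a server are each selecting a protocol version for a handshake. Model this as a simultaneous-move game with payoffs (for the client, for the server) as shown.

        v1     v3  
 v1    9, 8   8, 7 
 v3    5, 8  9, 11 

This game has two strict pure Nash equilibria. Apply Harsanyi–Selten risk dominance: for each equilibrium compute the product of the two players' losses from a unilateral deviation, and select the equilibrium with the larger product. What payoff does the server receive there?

At both v1: the client loses 9 − 5 = 4 by deviating; the server loses 8 − 7 = 1. Product = 4·1 = 4.
At both v3: the client loses 9 − 8 = 1 by deviating; the server loses 11 − 8 = 3. Product = 1·3 = 3.
4 > 3, so both v1 is risk-dominant. The server's payoff there is 8.

8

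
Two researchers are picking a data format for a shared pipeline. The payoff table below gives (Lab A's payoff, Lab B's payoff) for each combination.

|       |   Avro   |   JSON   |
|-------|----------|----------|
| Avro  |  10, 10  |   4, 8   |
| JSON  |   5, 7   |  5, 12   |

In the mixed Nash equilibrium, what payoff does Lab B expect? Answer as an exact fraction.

64/7

Lab A mixes with probability p on Avro, chosen so Lab B is indifferent: 10p + 7(1−p) = 8p + 12(1−p) gives p = 5/7.
Lab B's expected payoff is 10·5/7 + 7·2/7 = 64/7.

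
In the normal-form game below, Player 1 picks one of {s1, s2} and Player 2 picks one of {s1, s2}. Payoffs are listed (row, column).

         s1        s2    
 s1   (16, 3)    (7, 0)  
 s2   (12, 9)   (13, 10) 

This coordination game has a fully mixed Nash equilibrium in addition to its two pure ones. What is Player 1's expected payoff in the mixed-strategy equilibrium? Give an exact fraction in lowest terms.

Player 2 mixes with probability q on s1, chosen so Player 1 is indifferent: 16q + 7(1−q) = 12q + 13(1−q) gives q = 3/5.
Player 1's expected payoff (from either row, since indifferent) is 16·3/5 + 7·2/5 = 62/5.

62/5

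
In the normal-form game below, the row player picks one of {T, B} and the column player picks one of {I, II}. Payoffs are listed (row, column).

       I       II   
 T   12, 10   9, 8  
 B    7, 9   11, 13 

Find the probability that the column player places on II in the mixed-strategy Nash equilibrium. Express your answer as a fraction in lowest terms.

The column player's mix q on I must make the row player indifferent between T and B.
The row player's payoff from T: 12q + 9(1−q). From B: 7q + 11(1−q).
Set equal: 5q = 2(1−q) → q = 2/7.
Probability on II is 1 − 2/7 = 5/7.

5/7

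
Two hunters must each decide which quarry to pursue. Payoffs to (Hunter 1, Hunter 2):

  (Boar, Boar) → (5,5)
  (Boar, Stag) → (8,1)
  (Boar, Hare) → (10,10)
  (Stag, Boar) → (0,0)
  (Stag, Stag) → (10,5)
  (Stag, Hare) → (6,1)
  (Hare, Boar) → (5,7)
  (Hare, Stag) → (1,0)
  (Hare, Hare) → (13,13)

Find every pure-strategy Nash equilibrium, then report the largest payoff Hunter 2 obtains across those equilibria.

13

Both Stag is a pure NE (Hunter 1: 10 ≥ 8; Hunter 2: 5 ≥ 1). Hunter 2 gets 5.
Both Hare is a pure NE (Hunter 1: 13 ≥ 10; Hunter 2: 13 ≥ 7). Hunter 2 gets 13.
Every other cell has a profitable deviation for at least one player. Highest of {5, 13} is 13.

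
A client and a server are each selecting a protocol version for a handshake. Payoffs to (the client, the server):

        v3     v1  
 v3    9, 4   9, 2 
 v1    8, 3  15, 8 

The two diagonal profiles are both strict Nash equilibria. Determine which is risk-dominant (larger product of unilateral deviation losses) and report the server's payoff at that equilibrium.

8

At both v3: the client loses 9 − 8 = 1 by deviating; the server loses 4 − 2 = 2. Product = 1·2 = 2.
At both v1: the client loses 15 − 9 = 6 by deviating; the server loses 8 − 3 = 5. Product = 6·5 = 30.
30 > 2, so both v1 is risk-dominant. The server's payoff there is 8.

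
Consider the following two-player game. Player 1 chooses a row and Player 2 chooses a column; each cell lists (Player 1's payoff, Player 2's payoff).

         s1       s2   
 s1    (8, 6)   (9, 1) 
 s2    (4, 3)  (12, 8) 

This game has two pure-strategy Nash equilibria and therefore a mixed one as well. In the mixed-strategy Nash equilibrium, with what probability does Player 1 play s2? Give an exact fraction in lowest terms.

1/2

Player 1's mix p on s1 must make Player 2 indifferent between s1 and s2.
Player 2's payoff from s1: 6p + 3(1−p). From s2: 1p + 8(1−p).
Set equal: 5p = 5(1−p) → p = 5/10 = 1/2.
Probability on s2 is 1 − 1/2 = 1/2.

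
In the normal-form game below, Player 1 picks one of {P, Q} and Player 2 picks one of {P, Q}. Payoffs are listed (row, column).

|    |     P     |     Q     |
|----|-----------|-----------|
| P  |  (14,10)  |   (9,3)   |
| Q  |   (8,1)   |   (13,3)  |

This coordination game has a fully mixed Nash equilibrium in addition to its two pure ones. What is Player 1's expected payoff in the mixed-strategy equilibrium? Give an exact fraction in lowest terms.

Player 2 mixes with probability q on P, chosen so Player 1 is indifferent: 14q + 9(1−q) = 8q + 13(1−q) gives q = 2/5.
Player 1's expected payoff (from either row, since indifferent) is 14·2/5 + 9·3/5 = 11.

11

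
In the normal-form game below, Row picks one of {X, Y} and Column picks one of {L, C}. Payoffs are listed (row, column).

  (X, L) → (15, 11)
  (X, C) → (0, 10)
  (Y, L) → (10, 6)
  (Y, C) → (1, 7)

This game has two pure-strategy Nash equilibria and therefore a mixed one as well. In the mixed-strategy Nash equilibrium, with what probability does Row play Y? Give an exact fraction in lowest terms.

Row's mix p on X must make Column indifferent between L and C.
Column's payoff from L: 11p + 6(1−p). From C: 10p + 7(1−p).
Set equal: 1p = 1(1−p) → p = 1/2.
Probability on Y is 1 − 1/2 = 1/2.

1/2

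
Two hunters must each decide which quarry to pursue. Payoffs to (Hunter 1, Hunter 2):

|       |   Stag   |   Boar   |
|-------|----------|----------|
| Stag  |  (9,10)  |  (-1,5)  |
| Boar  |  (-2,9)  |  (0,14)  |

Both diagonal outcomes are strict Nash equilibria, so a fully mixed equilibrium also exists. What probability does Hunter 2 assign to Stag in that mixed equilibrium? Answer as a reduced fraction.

Hunter 2's mix q on Stag must make Hunter 1 indifferent between Stag and Boar.
Hunter 1's payoff from Stag: 9q + (-1)(1−q). From Boar: (-2)q + 0(1−q).
Set equal: 11q = 1(1−q) → q = 1/12.

1/12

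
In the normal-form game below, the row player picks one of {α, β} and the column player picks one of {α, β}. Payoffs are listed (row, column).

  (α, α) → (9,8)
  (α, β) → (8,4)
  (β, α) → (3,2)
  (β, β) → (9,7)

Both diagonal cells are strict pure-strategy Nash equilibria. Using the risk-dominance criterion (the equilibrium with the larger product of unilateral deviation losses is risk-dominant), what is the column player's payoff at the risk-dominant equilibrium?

8

At both α: the row player loses 9 − 3 = 6 by deviating; the column player loses 8 − 4 = 4. Product = 6·4 = 24.
At both β: the row player loses 9 − 8 = 1 by deviating; the column player loses 7 − 2 = 5. Product = 1·5 = 5.
24 > 5, so both α is risk-dominant. The column player's payoff there is 8.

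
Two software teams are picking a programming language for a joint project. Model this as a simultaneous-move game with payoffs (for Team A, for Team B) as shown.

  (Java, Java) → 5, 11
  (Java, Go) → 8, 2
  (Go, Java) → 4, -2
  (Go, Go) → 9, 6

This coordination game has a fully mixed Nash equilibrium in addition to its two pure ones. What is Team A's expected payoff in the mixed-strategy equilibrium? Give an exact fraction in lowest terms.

Team B mixes with probability q on Java, chosen so Team A is indifferent: 5q + 8(1−q) = 4q + 9(1−q) gives q = 1/2.
Team A's expected payoff (from either row, since indifferent) is 5·1/2 + 8·1/2 = 13/2.

13/2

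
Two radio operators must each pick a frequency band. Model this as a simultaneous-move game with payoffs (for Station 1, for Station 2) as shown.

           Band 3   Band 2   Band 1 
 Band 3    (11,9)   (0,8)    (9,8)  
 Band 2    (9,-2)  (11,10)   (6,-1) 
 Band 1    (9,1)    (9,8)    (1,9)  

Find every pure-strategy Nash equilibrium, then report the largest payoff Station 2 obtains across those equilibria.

10

Both Band 3 is a pure NE (Station 1: 11 ≥ 9; Station 2: 9 ≥ 8). Station 2 gets 9.
Both Band 2 is a pure NE (Station 1: 11 ≥ 9; Station 2: 10 ≥ -1). Station 2 gets 10.
Every other cell has a profitable deviation for at least one player. Highest of {9, 10} is 10.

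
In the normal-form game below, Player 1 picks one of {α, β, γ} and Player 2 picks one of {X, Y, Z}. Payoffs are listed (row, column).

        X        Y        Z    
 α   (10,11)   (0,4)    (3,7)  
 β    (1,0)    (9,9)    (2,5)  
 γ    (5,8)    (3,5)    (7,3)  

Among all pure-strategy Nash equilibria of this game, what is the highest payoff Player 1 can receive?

(α, X) is a pure NE (Player 1: 10 ≥ 5; Player 2: 11 ≥ 7). Player 1 gets 10.
(β, Y) is a pure NE (Player 1: 9 ≥ 3; Player 2: 9 ≥ 5). Player 1 gets 9.
Every other cell has a profitable deviation for at least one player. Highest of {10, 9} is 10.

10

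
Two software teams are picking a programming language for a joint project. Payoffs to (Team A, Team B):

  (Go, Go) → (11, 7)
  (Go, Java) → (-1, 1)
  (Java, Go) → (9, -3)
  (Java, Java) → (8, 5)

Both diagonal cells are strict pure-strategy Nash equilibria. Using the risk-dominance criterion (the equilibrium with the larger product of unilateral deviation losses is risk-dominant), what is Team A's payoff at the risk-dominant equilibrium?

8

At both Go: Team A loses 11 − 9 = 2 by deviating; Team B loses 7 − 1 = 6. Product = 2·6 = 12.
At both Java: Team A loses 8 − (-1) = 9 by deviating; Team B loses 5 − (-3) = 8. Product = 9·8 = 72.
72 > 12, so both Java is risk-dominant. Team A's payoff there is 8.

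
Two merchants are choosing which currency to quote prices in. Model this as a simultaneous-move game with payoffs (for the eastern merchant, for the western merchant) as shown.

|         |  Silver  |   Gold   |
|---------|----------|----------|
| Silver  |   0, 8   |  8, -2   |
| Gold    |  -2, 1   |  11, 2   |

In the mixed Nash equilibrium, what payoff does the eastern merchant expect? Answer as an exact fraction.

The western merchant mixes with probability q on Silver, chosen so the eastern merchant is indifferent: 0q + 8(1−q) = (-2)q + 11(1−q) gives q = 3/5.
The eastern merchant's expected payoff (from either row, since indifferent) is 0·3/5 + 8·2/5 = 16/5.

16/5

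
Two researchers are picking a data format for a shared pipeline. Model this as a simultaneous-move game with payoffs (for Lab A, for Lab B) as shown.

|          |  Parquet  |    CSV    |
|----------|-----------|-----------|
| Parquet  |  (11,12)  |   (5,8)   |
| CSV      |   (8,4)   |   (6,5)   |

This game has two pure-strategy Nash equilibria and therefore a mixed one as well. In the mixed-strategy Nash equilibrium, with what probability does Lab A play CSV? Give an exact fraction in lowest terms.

Lab A's mix p on Parquet must make Lab B indifferent between Parquet and CSV.
Lab B's payoff from Parquet: 12p + 4(1−p). From CSV: 8p + 5(1−p).
Set equal: 4p = 1(1−p) → p = 1/5.
Probability on CSV is 1 − 1/5 = 4/5.

4/5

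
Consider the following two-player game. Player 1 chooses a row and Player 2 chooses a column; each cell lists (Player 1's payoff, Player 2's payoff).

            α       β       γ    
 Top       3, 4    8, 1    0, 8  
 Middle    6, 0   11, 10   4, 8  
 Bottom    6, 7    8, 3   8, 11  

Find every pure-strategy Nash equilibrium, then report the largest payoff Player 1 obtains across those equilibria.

(Middle, β) is a pure NE (Player 1: 11 ≥ 8; Player 2: 10 ≥ 8). Player 1 gets 11.
(Bottom, γ) is a pure NE (Player 1: 8 ≥ 4; Player 2: 11 ≥ 7). Player 1 gets 8.
Every other cell has a profitable deviation for at least one player. Highest of {11, 8} is 11.

11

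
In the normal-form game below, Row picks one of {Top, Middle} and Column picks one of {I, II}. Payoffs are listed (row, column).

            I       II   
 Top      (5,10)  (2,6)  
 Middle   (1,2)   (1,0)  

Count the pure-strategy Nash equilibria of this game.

1

(Top, I): Row gets 5 (best alternative 1); Column gets 10 (best alternative 6). Neither deviates — NE.
(Middle, II) is not a NE: Row would switch to Top (2 > 1).
No other cell survives both best-response checks, so there is 1 pure NE.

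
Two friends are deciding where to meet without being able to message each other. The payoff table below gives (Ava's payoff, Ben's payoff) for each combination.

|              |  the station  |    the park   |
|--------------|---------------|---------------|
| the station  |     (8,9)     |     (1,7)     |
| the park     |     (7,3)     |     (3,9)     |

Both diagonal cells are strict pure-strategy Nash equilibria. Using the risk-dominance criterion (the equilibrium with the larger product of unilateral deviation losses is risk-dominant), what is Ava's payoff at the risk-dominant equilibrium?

3

At both the station: Ava loses 8 − 7 = 1 by deviating; Ben loses 9 − 7 = 2. Product = 1·2 = 2.
At both the park: Ava loses 3 − 1 = 2 by deviating; Ben loses 9 − 3 = 6. Product = 2·6 = 12.
12 > 2, so both the park is risk-dominant. Ava's payoff there is 3.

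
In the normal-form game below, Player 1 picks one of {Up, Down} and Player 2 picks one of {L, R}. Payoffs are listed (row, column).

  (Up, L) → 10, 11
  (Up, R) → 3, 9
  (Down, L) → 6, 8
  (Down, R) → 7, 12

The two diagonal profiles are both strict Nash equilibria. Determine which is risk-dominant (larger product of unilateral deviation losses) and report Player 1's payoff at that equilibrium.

At (Up, L): Player 1 loses 10 − 6 = 4 by deviating; Player 2 loses 11 − 9 = 2. Product = 4·2 = 8.
At (Down, R): Player 1 loses 7 − 3 = 4 by deviating; Player 2 loses 12 − 8 = 4. Product = 4·4 = 16.
16 > 8, so (Down, R) is risk-dominant. Player 1's payoff there is 7.

7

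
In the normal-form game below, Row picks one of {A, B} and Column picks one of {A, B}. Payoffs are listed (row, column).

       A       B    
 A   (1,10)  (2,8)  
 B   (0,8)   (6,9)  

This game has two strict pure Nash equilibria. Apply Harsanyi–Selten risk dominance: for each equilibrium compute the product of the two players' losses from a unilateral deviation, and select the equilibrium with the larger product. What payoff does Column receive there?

At both A: Row loses 1 − 0 = 1 by deviating; Column loses 10 − 8 = 2. Product = 1·2 = 2.
At both B: Row loses 6 − 2 = 4 by deviating; Column loses 9 − 8 = 1. Product = 4·1 = 4.
4 > 2, so both B is risk-dominant. Column's payoff there is 9.

9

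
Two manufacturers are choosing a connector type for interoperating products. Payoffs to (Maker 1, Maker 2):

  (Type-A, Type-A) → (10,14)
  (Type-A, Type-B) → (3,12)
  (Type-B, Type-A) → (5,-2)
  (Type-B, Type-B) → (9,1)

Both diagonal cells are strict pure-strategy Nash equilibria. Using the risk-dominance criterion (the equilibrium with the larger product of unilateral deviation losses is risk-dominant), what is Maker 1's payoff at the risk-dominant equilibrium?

9

At both Type-A: Maker 1 loses 10 − 5 = 5 by deviating; Maker 2 loses 14 − 12 = 2. Product = 5·2 = 10.
At both Type-B: Maker 1 loses 9 − 3 = 6 by deviating; Maker 2 loses 1 − (-2) = 3. Product = 6·3 = 18.
18 > 10, so both Type-B is risk-dominant. Maker 1's payoff there is 9.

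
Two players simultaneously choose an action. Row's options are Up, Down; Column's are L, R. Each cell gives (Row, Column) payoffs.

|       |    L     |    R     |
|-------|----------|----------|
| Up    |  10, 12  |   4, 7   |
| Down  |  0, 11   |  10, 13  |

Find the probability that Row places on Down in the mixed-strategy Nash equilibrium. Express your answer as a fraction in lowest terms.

Row's mix p on Up must make Column indifferent between L and R.
Column's payoff from L: 12p + 11(1−p). From R: 7p + 13(1−p).
Set equal: 5p = 2(1−p) → p = 2/7.
Probability on Down is 1 − 2/7 = 5/7.

5/7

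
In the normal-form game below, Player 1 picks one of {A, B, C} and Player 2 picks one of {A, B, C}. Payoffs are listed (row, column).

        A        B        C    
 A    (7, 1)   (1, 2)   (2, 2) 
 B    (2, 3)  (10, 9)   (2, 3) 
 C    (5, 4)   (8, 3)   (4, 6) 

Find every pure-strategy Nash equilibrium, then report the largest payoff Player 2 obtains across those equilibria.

9

Both B is a pure NE (Player 1: 10 ≥ 8; Player 2: 9 ≥ 3). Player 2 gets 9.
Both C is a pure NE (Player 1: 4 ≥ 2; Player 2: 6 ≥ 4). Player 2 gets 6.
Every other cell has a profitable deviation for at least one player. Highest of {9, 6} is 9.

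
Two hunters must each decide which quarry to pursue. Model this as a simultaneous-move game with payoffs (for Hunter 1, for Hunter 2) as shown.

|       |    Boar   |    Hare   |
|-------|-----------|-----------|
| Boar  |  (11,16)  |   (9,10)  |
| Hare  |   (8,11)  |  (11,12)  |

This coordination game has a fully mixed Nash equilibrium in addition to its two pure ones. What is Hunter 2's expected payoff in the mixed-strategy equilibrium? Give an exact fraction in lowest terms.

Hunter 1 mixes with probability p on Boar, chosen so Hunter 2 is indifferent: 16p + 11(1−p) = 10p + 12(1−p) gives p = 1/7.
Hunter 2's expected payoff is 16·1/7 + 11·6/7 = 82/7.

82/7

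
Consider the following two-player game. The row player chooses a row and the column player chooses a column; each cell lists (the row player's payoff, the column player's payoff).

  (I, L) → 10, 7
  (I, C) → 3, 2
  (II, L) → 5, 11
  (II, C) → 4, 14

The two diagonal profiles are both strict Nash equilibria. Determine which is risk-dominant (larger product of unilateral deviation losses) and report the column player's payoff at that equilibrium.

At (I, L): the row player loses 10 − 5 = 5 by deviating; the column player loses 7 − 2 = 5. Product = 5·5 = 25.
At (II, C): the row player loses 4 − 3 = 1 by deviating; the column player loses 14 − 11 = 3. Product = 1·3 = 3.
25 > 3, so (I, L) is risk-dominant. The column player's payoff there is 7.

7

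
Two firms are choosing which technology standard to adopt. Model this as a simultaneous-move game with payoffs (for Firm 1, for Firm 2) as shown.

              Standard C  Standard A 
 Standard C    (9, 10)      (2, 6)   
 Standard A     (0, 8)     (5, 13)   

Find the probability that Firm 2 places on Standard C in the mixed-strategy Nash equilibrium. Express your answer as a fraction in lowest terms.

Firm 2's mix q on Standard C must make Firm 1 indifferent between Standard C and Standard A.
Firm 1's payoff from Standard C: 9q + 2(1−q). From Standard A: 0q + 5(1−q).
Set equal: 9q = 3(1−q) → q = 3/12 = 1/4.

1/4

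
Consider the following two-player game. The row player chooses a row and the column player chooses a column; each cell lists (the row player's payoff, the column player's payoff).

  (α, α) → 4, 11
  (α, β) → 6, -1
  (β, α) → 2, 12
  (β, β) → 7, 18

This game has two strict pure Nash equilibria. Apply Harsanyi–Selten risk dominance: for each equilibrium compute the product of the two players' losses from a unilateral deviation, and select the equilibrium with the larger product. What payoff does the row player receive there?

4

At both α: the row player loses 4 − 2 = 2 by deviating; the column player loses 11 − (-1) = 12. Product = 2·12 = 24.
At both β: the row player loses 7 − 6 = 1 by deviating; the column player loses 18 − 12 = 6. Product = 1·6 = 6.
24 > 6, so both α is risk-dominant. The row player's payoff there is 4.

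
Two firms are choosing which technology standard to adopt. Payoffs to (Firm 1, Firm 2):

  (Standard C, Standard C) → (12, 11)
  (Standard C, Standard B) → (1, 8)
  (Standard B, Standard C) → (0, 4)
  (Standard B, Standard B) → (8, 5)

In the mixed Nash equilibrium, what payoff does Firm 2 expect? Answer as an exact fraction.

Firm 1 mixes with probability p on Standard C, chosen so Firm 2 is indifferent: 11p + 4(1−p) = 8p + 5(1−p) gives p = 1/4.
Firm 2's expected payoff is 11·1/4 + 4·3/4 = 23/4.

23/4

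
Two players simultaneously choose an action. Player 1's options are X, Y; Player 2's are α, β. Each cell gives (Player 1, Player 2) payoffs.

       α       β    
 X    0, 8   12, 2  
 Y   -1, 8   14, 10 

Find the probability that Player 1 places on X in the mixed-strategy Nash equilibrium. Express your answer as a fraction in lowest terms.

1/4

Player 1's mix p on X must make Player 2 indifferent between α and β.
Player 2's payoff from α: 8p + 8(1−p). From β: 2p + 10(1−p).
Set equal: 6p = 2(1−p) → p = 2/8 = 1/4.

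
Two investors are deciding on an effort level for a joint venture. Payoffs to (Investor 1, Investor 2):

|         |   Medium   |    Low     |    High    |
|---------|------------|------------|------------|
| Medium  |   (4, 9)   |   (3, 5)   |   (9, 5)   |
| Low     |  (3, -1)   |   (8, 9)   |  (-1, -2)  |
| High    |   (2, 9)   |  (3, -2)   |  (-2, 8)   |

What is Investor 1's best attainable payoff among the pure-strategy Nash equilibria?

8

Both Medium is a pure NE (Investor 1: 4 ≥ 3; Investor 2: 9 ≥ 5). Investor 1 gets 4.
Both Low is a pure NE (Investor 1: 8 ≥ 3; Investor 2: 9 ≥ -1). Investor 1 gets 8.
Every other cell has a profitable deviation for at least one player. Highest of {4, 8} is 8.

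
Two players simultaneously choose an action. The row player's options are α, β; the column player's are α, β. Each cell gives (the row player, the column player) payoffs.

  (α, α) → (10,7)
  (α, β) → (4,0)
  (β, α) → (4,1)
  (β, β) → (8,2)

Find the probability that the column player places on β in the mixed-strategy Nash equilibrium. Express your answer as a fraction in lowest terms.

The column player's mix q on α must make the row player indifferent between α and β.
The row player's payoff from α: 10q + 4(1−q). From β: 4q + 8(1−q).
Set equal: 6q = 4(1−q) → q = 4/10 = 2/5.
Probability on β is 1 − 2/5 = 3/5.

3/5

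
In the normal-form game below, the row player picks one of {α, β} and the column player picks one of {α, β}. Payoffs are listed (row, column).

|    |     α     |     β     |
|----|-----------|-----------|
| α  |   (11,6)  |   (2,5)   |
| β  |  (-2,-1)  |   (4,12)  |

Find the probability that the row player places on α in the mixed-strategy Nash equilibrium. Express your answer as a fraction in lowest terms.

13/14

The row player's mix p on α must make the column player indifferent between α and β.
The column player's payoff from α: 6p + (-1)(1−p). From β: 5p + 12(1−p).
Set equal: 1p = 13(1−p) → p = 13/14.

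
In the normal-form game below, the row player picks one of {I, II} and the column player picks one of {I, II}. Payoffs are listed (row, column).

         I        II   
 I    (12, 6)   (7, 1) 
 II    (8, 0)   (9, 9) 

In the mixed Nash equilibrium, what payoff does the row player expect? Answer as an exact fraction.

The column player mixes with probability q on I, chosen so the row player is indifferent: 12q + 7(1−q) = 8q + 9(1−q) gives q = 1/3.
The row player's expected payoff (from either row, since indifferent) is 12·1/3 + 7·2/3 = 26/3.

26/3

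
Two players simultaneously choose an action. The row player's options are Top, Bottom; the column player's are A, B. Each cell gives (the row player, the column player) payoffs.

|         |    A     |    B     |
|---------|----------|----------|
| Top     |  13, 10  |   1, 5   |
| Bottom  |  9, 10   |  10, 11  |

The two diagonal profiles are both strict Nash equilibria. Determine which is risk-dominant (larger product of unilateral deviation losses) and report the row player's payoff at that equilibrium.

13

At (Top, A): the row player loses 13 − 9 = 4 by deviating; the column player loses 10 − 5 = 5. Product = 4·5 = 20.
At (Bottom, B): the row player loses 10 − 1 = 9 by deviating; the column player loses 11 − 10 = 1. Product = 9·1 = 9.
20 > 9, so (Top, A) is risk-dominant. The row player's payoff there is 13.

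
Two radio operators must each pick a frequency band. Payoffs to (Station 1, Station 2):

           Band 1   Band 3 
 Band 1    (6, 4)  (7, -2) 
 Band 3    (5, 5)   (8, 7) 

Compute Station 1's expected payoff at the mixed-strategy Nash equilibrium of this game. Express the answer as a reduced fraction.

13/2

Station 2 mixes with probability q on Band 1, chosen so Station 1 is indifferent: 6q + 7(1−q) = 5q + 8(1−q) gives q = 1/2.
Station 1's expected payoff (from either row, since indifferent) is 6·1/2 + 7·1/2 = 13/2.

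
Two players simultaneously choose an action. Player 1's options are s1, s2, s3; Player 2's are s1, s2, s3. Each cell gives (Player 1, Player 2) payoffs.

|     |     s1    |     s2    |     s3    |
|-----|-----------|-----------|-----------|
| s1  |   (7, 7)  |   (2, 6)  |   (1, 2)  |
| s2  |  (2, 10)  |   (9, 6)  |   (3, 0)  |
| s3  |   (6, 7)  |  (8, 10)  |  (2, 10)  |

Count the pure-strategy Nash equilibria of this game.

1

Both s1: Player 1 gets 7 (best alternative 6); Player 2 gets 7 (best alternative 6). Neither deviates — NE.
Both s3 is not a NE: Player 1 would switch to s2 (3 > 2).
No other cell survives both best-response checks, so there is 1 pure NE.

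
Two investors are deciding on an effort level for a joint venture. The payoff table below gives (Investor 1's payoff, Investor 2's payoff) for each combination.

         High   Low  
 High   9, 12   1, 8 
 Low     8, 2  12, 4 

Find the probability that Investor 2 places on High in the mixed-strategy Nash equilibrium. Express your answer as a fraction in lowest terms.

Investor 2's mix q on High must make Investor 1 indifferent between High and Low.
Investor 1's payoff from High: 9q + 1(1−q). From Low: 8q + 12(1−q).
Set equal: 1q = 11(1−q) → q = 11/12.

11/12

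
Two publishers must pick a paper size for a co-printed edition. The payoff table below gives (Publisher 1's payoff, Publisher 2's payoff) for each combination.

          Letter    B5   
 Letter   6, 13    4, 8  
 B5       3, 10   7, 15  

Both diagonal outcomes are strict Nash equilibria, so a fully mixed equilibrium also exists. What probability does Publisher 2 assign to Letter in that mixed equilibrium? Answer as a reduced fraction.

1/2

Publisher 2's mix q on Letter must make Publisher 1 indifferent between Letter and B5.
Publisher 1's payoff from Letter: 6q + 4(1−q). From B5: 3q + 7(1−q).
Set equal: 3q = 3(1−q) → q = 3/6 = 1/2.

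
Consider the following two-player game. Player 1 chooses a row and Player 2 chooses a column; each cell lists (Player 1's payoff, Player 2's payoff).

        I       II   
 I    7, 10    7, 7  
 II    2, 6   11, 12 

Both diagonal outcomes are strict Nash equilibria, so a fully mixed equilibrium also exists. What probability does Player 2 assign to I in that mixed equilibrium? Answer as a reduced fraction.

4/9

Player 2's mix q on I must make Player 1 indifferent between I and II.
Player 1's payoff from I: 7q + 7(1−q). From II: 2q + 11(1−q).
Set equal: 5q = 4(1−q) → q = 4/9.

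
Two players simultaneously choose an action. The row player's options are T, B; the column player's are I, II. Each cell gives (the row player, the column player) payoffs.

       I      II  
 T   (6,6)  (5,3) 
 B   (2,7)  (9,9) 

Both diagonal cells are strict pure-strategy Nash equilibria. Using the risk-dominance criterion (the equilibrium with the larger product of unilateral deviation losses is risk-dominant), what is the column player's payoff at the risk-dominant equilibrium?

At (T, I): the row player loses 6 − 2 = 4 by deviating; the column player loses 6 − 3 = 3. Product = 4·3 = 12.
At (B, II): the row player loses 9 − 5 = 4 by deviating; the column player loses 9 − 7 = 2. Product = 4·2 = 8.
12 > 8, so (T, I) is risk-dominant. The column player's payoff there is 6.

6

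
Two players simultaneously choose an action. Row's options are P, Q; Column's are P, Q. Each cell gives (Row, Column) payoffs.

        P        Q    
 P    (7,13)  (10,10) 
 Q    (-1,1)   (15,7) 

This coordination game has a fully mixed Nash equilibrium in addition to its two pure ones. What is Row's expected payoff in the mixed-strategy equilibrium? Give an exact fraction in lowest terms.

Column mixes with probability q on P, chosen so Row is indifferent: 7q + 10(1−q) = (-1)q + 15(1−q) gives q = 5/13.
Row's expected payoff (from either row, since indifferent) is 7·5/13 + 10·8/13 = 115/13.

115/13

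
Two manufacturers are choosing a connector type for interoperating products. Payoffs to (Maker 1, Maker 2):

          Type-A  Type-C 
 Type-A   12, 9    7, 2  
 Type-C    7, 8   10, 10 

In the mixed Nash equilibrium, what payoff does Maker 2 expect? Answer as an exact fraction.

Maker 1 mixes with probability p on Type-A, chosen so Maker 2 is indifferent: 9p + 8(1−p) = 2p + 10(1−p) gives p = 2/9.
Maker 2's expected payoff is 9·2/9 + 8·7/9 = 74/9.

74/9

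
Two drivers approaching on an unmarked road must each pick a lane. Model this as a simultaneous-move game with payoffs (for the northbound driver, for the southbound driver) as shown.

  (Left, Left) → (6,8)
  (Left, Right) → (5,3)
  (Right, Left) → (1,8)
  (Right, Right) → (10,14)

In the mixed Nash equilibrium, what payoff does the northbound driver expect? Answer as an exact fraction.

11/2

The southbound driver mixes with probability q on Left, chosen so the northbound driver is indifferent: 6q + 5(1−q) = 1q + 10(1−q) gives q = 1/2.
The northbound driver's expected payoff (from either row, since indifferent) is 6·1/2 + 5·1/2 = 11/2.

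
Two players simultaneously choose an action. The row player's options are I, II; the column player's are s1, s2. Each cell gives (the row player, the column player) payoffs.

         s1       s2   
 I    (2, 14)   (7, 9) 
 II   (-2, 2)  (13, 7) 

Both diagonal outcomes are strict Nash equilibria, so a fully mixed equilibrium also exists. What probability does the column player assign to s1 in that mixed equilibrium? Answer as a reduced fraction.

3/5

The column player's mix q on s1 must make the row player indifferent between I and II.
The row player's payoff from I: 2q + 7(1−q). From II: (-2)q + 13(1−q).
Set equal: 4q = 6(1−q) → q = 6/10 = 3/5.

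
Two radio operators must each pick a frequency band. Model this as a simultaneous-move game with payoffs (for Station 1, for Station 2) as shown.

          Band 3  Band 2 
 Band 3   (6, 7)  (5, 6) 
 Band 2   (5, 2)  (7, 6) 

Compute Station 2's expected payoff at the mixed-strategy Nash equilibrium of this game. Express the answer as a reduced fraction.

Station 1 mixes with probability p on Band 3, chosen so Station 2 is indifferent: 7p + 2(1−p) = 6p + 6(1−p) gives p = 4/5.
Station 2's expected payoff is 7·4/5 + 2·1/5 = 6.

6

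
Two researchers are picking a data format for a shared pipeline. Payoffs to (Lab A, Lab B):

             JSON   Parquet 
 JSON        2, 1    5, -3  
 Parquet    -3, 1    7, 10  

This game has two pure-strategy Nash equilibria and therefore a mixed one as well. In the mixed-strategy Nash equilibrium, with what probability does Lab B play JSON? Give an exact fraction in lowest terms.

2/7

Lab B's mix q on JSON must make Lab A indifferent between JSON and Parquet.
Lab A's payoff from JSON: 2q + 5(1−q). From Parquet: (-3)q + 7(1−q).
Set equal: 5q = 2(1−q) → q = 2/7.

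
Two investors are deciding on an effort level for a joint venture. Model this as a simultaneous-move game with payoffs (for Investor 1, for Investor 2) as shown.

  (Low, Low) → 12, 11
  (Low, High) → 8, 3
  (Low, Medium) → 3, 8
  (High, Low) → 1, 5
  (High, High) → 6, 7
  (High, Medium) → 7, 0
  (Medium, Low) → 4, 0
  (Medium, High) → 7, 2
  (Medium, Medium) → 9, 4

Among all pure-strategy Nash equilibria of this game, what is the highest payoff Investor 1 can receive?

Both Low is a pure NE (Investor 1: 12 ≥ 4; Investor 2: 11 ≥ 8). Investor 1 gets 12.
Both Medium is a pure NE (Investor 1: 9 ≥ 7; Investor 2: 4 ≥ 2). Investor 1 gets 9.
Every other cell has a profitable deviation for at least one player. Highest of {12, 9} is 12.

12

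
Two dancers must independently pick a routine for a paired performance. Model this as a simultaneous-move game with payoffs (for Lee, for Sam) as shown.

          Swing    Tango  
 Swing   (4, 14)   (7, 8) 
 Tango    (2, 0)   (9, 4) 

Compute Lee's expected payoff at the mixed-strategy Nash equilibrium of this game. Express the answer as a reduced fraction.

11/2

Sam mixes with probability q on Swing, chosen so Lee is indifferent: 4q + 7(1−q) = 2q + 9(1−q) gives q = 1/2.
Lee's expected payoff (from either row, since indifferent) is 4·1/2 + 7·1/2 = 11/2.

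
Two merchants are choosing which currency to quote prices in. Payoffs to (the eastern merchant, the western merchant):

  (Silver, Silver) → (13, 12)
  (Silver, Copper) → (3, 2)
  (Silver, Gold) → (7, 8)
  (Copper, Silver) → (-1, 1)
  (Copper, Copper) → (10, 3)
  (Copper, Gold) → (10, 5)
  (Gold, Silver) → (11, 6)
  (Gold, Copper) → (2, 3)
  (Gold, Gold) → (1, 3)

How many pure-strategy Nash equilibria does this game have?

Both Silver: the eastern merchant gets 13 (best alternative 11); the western merchant gets 12 (best alternative 8). Neither deviates — NE.
(Copper, Gold): the eastern merchant gets 10 (best alternative 7); the western merchant gets 5 (best alternative 3). Neither deviates — NE.
Both Gold is not a NE: the eastern merchant would switch to Copper (10 > 1).
No other cell survives both best-response checks, so there are 2 pure NE.

2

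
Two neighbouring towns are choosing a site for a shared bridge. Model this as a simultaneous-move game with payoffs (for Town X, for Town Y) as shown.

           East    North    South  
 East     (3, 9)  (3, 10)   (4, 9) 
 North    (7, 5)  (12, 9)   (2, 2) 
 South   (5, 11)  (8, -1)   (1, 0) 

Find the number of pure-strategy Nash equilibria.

1

Both North: Town X gets 12 (best alternative 8); Town Y gets 9 (best alternative 5). Neither deviates — NE.
Both East is not a NE: Town X would switch to North (7 > 3).
No other cell survives both best-response checks, so there is 1 pure NE.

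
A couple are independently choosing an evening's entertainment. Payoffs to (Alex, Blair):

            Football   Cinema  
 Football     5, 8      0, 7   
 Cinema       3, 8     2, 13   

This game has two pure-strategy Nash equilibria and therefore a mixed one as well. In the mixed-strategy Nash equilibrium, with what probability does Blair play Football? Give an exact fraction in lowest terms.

1/2

Blair's mix q on Football must make Alex indifferent between Football and Cinema.
Alex's payoff from Football: 5q + 0(1−q). From Cinema: 3q + 2(1−q).
Set equal: 2q = 2(1−q) → q = 2/4 = 1/2.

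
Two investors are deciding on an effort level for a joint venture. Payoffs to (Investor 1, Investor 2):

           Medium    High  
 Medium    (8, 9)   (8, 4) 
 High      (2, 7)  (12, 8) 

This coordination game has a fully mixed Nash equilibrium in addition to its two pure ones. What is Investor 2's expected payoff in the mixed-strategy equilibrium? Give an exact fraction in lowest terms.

22/3

Investor 1 mixes with probability p on Medium, chosen so Investor 2 is indifferent: 9p + 7(1−p) = 4p + 8(1−p) gives p = 1/6.
Investor 2's expected payoff is 9·1/6 + 7·5/6 = 22/3.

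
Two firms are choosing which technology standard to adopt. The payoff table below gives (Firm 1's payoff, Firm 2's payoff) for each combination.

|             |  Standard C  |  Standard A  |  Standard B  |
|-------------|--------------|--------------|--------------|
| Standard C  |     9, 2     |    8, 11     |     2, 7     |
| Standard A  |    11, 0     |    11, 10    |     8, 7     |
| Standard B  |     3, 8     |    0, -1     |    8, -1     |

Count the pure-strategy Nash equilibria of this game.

1

Both Standard A: Firm 1 gets 11 (best alternative 8); Firm 2 gets 10 (best alternative 7). Neither deviates — NE.
Both Standard B is not a NE: Firm 2 would switch to Standard C (8 > -1).
No other cell survives both best-response checks, so there is 1 pure NE.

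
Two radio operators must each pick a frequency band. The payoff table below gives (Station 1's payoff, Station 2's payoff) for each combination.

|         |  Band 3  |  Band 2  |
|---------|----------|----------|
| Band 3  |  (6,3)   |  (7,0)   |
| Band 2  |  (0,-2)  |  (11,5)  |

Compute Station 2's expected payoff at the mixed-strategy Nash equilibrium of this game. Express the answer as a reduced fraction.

Station 1 mixes with probability p on Band 3, chosen so Station 2 is indifferent: 3p + (-2)(1−p) = 0p + 5(1−p) gives p = 7/10.
Station 2's expected payoff is 3·7/10 + (-2)·3/10 = 3/2.

3/2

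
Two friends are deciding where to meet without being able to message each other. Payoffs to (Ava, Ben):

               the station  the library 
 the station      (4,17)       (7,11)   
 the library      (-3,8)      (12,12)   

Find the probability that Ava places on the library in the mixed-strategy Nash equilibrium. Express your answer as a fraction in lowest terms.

Ava's mix p on the station must make Ben indifferent between the station and the library.
Ben's payoff from the station: 17p + 8(1−p). From the library: 11p + 12(1−p).
Set equal: 6p = 4(1−p) → p = 4/10 = 2/5.
Probability on the library is 1 − 2/5 = 3/5.

3/5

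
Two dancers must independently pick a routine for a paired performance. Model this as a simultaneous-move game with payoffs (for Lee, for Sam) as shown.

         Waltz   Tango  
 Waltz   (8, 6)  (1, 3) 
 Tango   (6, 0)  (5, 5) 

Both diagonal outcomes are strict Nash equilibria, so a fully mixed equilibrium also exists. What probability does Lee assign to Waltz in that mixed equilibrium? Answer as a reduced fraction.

Lee's mix p on Waltz must make Sam indifferent between Waltz and Tango.
Sam's payoff from Waltz: 6p + 0(1−p). From Tango: 3p + 5(1−p).
Set equal: 3p = 5(1−p) → p = 5/8.

5/8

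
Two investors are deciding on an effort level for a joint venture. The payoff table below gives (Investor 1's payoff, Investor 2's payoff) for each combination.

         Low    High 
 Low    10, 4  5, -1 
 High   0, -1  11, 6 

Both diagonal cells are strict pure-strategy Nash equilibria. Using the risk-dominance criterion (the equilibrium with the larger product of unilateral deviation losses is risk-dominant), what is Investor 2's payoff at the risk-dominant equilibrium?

At both Low: Investor 1 loses 10 − 0 = 10 by deviating; Investor 2 loses 4 − (-1) = 5. Product = 10·5 = 50.
At both High: Investor 1 loses 11 − 5 = 6 by deviating; Investor 2 loses 6 − (-1) = 7. Product = 6·7 = 42.
50 > 42, so both Low is risk-dominant. Investor 2's payoff there is 4.

4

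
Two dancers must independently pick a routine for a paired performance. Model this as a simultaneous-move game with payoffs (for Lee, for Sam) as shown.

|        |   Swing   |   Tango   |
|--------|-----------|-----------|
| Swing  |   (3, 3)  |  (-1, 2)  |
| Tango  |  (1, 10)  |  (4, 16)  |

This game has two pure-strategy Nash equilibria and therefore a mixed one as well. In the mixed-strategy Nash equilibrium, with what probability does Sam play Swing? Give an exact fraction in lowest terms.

Sam's mix q on Swing must make Lee indifferent between Swing and Tango.
Lee's payoff from Swing: 3q + (-1)(1−q). From Tango: 1q + 4(1−q).
Set equal: 2q = 5(1−q) → q = 5/7.

5/7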